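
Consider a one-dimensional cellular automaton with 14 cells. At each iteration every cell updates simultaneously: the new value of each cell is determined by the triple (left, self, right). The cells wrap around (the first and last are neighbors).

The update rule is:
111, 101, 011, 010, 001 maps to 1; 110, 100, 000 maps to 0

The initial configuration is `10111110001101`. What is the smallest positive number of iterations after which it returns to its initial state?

01111100011011
11111000110110
11110001101101
11100011011011
11000110110111
10001101101111
00011011011111
00110110111110
01101101111100
11011011111000
10110111110001
01101111100011
11011111000110
10111110001101

14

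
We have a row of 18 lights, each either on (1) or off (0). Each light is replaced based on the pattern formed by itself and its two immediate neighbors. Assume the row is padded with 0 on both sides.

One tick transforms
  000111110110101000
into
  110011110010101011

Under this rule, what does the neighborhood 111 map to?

1

At position 4 the neighborhood is 111; the next row has 1 there.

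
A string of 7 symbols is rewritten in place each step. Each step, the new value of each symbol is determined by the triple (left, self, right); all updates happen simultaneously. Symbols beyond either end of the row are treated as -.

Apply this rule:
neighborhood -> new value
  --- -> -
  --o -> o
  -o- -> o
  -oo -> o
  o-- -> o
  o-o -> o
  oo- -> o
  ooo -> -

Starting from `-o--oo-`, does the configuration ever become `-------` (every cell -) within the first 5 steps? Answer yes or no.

ooooooo
o-----o
oo---oo
ooo-ooo
o-ooo-o
step 5 is o-ooo-o, still not uniform -

no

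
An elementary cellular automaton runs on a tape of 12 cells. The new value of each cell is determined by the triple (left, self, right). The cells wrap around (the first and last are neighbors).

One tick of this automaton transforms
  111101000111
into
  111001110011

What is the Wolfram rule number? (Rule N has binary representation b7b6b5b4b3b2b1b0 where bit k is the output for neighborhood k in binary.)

position 0: 111 → 1  (bit 7 = 1)
position 3: 110 → 0  (bit 6 = 0)
position 4: 101 → 0  (bit 5 = 0)
position 6: 100 → 1  (bit 4 = 1)
position 9: 011 → 0  (bit 3 = 0)
position 5: 010 → 1  (bit 2 = 1)
position 8: 001 → 0  (bit 1 = 0)
position 7: 000 → 1  (bit 0 = 1)
bits b7..b0 = 10010101 = 149

149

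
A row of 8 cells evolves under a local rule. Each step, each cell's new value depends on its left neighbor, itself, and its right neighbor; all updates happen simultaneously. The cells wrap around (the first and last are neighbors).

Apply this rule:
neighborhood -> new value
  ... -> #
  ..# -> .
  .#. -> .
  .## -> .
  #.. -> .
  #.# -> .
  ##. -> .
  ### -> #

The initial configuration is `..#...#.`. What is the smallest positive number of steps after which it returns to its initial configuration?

step 1: #...#...
step 2: ..#...#.

2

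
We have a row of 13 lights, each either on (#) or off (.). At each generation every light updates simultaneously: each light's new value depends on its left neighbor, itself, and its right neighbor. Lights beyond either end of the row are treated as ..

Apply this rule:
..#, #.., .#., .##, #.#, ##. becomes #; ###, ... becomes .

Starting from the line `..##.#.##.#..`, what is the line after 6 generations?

.###########.
##.........##
###.......###
#.##.....##.#
#####...#####
#...##.##...#

#...##.##...#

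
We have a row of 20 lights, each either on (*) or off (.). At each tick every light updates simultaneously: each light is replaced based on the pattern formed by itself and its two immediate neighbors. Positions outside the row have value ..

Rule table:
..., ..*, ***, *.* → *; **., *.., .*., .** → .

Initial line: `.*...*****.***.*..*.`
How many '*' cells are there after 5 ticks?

*..**.***.*.*.*..*..
..*..*.*.*.*.*..*..*
**..*.*.*.*.*..*..*.
...*.*.*.*.*..*..*..
***.*.*.*.*..*..*..*
count of *: 10

10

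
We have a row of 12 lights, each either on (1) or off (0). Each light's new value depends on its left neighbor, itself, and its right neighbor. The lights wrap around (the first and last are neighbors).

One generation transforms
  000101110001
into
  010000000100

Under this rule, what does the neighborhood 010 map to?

0

At position 3 the neighborhood is 010; the next row has 0 there.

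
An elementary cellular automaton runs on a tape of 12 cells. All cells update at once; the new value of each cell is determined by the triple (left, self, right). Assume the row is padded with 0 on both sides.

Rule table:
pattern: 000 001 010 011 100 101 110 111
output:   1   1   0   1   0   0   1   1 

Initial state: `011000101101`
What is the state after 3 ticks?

111011001100
111011011101
111011011100

111011011100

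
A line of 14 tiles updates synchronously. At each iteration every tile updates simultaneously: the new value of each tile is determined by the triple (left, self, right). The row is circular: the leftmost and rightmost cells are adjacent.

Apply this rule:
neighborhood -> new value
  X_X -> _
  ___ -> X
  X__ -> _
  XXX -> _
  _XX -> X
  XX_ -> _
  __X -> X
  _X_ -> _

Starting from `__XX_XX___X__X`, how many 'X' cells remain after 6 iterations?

6

iteration 1: _XX__X__XX__X_
iteration 2: XX__X__XX__X__
iteration 3: X__X__XX__X__X
iteration 4: __X__XX__X__XX
iteration 5: _X__XX__X__XX_
iteration 6: X__XX__X__XX__
count of X: 6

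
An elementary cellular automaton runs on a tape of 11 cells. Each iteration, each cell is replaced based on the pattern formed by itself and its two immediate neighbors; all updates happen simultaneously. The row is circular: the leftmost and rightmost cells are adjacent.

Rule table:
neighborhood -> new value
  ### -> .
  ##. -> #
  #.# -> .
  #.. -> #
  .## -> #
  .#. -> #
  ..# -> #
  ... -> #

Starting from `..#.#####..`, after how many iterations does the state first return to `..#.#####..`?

2

###.#...###
..#.#####..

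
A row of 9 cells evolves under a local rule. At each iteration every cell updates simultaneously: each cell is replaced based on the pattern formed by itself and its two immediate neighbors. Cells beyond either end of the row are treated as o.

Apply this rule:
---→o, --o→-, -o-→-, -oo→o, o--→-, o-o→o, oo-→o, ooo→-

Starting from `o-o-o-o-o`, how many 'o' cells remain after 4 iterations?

3

oo-o-o-oo
-oo-o-oo-
oooo-oooo
---ooo---
count of o: 3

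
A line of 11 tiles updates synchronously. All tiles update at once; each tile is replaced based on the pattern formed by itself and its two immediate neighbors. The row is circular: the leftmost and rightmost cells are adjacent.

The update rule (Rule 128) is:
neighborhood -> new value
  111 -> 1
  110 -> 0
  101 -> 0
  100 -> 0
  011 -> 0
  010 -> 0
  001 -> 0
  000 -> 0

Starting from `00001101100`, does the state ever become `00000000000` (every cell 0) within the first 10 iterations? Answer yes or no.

00000000000
all cells are 0 at iteration 1

yes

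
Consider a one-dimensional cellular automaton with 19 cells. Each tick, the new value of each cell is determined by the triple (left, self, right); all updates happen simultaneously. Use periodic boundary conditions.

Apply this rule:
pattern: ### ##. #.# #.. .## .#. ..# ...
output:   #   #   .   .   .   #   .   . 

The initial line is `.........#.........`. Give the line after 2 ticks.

.........#.........  (fixed point — unchanged through tick 2)

.........#.........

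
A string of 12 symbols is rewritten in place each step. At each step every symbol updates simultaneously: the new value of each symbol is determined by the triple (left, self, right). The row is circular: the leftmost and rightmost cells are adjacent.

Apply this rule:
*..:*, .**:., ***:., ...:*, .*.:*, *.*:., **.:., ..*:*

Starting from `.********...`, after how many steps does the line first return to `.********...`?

2

step 1: *........***
step 2: .********...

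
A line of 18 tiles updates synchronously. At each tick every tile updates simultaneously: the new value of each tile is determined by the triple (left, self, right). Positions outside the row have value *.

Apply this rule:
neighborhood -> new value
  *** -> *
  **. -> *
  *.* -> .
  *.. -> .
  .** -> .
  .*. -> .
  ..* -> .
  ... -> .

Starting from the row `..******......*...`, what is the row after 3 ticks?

...*****..........
....****..........
.....***..........

.....***..........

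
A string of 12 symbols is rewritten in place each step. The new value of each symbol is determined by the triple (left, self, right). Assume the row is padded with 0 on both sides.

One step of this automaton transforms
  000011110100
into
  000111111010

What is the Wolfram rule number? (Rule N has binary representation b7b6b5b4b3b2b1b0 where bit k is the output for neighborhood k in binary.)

position 5: 111 → 1  (bit 7 = 1)
position 7: 110 → 1  (bit 6 = 1)
position 8: 101 → 1  (bit 5 = 1)
position 10: 100 → 1  (bit 4 = 1)
position 4: 011 → 1  (bit 3 = 1)
position 9: 010 → 0  (bit 2 = 0)
position 3: 001 → 1  (bit 1 = 1)
position 0: 000 → 0  (bit 0 = 0)
bits b7..b0 = 11111010 = 250

250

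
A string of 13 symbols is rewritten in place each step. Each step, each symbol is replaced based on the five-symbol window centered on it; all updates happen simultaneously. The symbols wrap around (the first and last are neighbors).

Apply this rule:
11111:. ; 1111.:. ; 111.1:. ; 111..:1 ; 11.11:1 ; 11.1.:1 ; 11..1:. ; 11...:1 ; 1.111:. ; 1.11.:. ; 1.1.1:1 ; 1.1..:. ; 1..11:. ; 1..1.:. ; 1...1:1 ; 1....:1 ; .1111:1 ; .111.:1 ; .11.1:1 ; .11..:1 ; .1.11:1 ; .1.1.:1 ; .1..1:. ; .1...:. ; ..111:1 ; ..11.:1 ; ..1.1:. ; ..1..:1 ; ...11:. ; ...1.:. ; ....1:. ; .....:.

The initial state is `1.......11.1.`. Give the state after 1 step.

..1.....11111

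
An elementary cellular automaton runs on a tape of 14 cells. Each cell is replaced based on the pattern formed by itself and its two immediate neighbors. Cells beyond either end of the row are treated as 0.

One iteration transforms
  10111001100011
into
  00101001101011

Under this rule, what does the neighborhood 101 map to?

At position 1 the neighborhood is 101; the next row has 0 there.

0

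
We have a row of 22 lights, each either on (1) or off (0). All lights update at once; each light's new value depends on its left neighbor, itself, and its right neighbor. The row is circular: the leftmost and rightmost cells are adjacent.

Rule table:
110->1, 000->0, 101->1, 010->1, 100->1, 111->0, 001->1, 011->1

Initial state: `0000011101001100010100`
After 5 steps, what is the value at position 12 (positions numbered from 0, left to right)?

1

0000110111111110111110
0001111100000011100011
1011000110000110110111
1111101111001111111100
1000111001111000000111
position 12 holds 1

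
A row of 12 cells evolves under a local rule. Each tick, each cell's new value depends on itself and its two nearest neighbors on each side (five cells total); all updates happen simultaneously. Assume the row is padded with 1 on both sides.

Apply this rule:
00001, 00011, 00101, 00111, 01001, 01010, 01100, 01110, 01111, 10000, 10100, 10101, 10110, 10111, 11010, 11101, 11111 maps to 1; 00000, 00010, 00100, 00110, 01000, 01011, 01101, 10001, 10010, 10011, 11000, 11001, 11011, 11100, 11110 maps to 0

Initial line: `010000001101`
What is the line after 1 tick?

110100110001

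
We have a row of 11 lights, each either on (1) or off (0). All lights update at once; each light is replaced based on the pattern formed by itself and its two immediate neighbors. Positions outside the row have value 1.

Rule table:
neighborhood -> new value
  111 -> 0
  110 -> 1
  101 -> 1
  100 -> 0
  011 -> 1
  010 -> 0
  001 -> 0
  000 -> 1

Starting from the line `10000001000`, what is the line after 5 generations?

generation 1: 10111100010
generation 2: 11100101001
generation 3: 00100010001
generation 4: 00001000101
generation 5: 01100010011

01100010011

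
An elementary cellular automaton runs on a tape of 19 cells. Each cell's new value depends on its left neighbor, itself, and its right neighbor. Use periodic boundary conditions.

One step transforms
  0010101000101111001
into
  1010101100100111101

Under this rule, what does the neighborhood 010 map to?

1

At position 2 the neighborhood is 010; the next row has 1 there.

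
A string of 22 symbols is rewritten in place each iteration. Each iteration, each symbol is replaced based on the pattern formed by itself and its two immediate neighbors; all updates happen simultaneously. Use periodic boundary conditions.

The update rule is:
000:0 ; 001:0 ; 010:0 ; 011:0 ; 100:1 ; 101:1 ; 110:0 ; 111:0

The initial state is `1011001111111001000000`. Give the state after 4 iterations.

0000100100000000100100

0100100000000100100000
0010010000000010010000
0001001000000001001000
0000100100000000100100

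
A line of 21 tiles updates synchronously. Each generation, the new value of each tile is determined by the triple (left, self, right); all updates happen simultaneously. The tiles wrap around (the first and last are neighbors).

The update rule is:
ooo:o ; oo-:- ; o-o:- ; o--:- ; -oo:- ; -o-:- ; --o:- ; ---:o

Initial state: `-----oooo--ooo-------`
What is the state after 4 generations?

o----oo--oo--o----ooo

oooo--oo----o--oooooo
ooo------oo-----ooooo
oo--oooo----ooo--oooo
o----oo--oo--o----ooo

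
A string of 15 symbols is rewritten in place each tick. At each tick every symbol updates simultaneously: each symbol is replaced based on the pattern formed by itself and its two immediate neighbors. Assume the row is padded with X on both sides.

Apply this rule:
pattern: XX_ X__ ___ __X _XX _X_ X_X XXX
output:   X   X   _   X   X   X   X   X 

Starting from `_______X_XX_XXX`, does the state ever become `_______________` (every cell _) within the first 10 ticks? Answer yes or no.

no

X_____XXXXXXXXX
XX___XXXXXXXXXX
XXX_XXXXXXXXXXX
XXXXXXXXXXXXXXX
XXXXXXXXXXXXXXX  (fixed point — unchanged through tick 10)
tick 10 is XXXXXXXXXXXXXXX, still not uniform _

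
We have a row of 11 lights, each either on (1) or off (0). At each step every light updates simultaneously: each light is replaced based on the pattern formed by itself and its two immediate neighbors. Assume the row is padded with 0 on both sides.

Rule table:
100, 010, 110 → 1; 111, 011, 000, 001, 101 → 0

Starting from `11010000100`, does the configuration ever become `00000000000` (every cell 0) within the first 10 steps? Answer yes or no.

no

01011000110
01001100011
01100110001
00110011001
00011001101
00001100101
00000110101
00000010101
00000010101  (fixed point — unchanged through step 10)
step 10 is 00000010101, still not uniform 0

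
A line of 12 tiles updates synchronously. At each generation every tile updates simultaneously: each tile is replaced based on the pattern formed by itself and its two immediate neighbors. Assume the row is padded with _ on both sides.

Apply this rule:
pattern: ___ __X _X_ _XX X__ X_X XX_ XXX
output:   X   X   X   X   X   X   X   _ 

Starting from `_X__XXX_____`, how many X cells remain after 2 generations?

5

XXXXX_XXXXXX
X___XXX____X
count of X: 5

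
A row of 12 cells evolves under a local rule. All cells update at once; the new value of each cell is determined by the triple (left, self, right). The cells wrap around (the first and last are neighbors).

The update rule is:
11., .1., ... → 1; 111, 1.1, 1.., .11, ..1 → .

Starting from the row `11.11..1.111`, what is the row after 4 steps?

.1..1..1....
.1..1..1.111
.1..1..1...1
.1..1..1.1.1

.1..1..1.1.1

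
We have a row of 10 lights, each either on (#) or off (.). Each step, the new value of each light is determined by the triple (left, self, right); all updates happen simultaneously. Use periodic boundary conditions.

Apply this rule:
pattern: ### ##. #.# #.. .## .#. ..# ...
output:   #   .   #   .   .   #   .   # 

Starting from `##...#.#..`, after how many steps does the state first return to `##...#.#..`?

step 1: ...#.###..
step 2: ##.##.#..#
step 3: #.#..##...
step 4: ###.....#.
step 5: .#..###.##
step 6: ##...#.#..

6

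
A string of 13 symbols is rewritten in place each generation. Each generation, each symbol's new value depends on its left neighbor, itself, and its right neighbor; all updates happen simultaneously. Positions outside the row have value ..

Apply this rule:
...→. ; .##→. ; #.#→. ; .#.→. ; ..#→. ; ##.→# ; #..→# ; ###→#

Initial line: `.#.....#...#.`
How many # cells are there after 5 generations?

..#.....#...#
...#.....#...
....#.....#..
.....#.....#.
......#.....#
count of #: 2

2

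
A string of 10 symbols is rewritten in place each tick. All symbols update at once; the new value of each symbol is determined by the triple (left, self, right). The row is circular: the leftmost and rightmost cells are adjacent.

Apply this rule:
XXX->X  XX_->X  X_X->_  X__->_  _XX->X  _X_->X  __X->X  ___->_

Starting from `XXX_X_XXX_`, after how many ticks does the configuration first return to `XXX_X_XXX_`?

1

tick 1: XXX_X_XXX_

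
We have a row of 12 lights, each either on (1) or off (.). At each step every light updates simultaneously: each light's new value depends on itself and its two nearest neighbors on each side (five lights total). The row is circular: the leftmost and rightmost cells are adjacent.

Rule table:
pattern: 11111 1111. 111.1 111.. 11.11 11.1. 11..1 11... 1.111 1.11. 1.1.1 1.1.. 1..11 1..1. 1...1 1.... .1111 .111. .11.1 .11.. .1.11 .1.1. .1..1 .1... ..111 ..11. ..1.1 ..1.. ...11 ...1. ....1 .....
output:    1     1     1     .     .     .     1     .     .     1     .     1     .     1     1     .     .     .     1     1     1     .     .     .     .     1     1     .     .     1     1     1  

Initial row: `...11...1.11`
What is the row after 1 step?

.1.11.111111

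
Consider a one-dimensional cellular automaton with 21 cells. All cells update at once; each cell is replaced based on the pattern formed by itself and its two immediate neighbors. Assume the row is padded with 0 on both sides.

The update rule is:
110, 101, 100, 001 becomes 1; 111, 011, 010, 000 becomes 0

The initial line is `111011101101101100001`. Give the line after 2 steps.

001100110110110110010
010111011011011011101

010111011011011011101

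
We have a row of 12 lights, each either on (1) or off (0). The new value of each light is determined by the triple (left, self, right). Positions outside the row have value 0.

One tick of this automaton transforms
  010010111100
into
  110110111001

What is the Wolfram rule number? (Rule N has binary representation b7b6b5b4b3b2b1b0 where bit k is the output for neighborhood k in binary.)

position 7: 111 → 1  (bit 7 = 1)
position 9: 110 → 0  (bit 6 = 0)
position 5: 101 → 0  (bit 5 = 0)
position 2: 100 → 0  (bit 4 = 0)
position 6: 011 → 1  (bit 3 = 1)
position 1: 010 → 1  (bit 2 = 1)
position 0: 001 → 1  (bit 1 = 1)
position 11: 000 → 1  (bit 0 = 1)
bits b7..b0 = 10001111 = 143

143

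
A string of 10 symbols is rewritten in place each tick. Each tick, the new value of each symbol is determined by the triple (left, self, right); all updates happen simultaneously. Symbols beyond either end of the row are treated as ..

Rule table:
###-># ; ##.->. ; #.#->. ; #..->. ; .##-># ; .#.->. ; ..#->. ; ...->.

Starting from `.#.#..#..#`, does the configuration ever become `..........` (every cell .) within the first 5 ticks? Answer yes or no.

tick 1: ..........
all cells are . at tick 1

yes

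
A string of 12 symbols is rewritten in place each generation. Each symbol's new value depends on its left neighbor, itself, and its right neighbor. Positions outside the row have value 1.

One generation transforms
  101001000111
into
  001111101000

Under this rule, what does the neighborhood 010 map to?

At position 2 the neighborhood is 010; the next row has 1 there.

1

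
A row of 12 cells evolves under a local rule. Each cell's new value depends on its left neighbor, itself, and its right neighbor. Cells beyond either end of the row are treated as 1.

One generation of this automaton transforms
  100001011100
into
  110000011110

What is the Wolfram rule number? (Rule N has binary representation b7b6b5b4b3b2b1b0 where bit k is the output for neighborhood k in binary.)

position 8: 111 → 1  (bit 7 = 1)
position 0: 110 → 1  (bit 6 = 1)
position 6: 101 → 0  (bit 5 = 0)
position 1: 100 → 1  (bit 4 = 1)
position 7: 011 → 1  (bit 3 = 1)
position 5: 010 → 0  (bit 2 = 0)
position 4: 001 → 0  (bit 1 = 0)
position 2: 000 → 0  (bit 0 = 0)
bits b7..b0 = 11011000 = 216

216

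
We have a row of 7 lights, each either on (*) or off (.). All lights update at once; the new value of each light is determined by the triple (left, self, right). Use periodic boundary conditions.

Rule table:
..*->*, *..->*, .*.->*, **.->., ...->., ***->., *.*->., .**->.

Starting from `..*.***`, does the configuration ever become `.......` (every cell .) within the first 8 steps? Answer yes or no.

step 1: ***....
step 2: ...*..*
step 3: *.*****
step 4: .......
all cells are . at step 4

yes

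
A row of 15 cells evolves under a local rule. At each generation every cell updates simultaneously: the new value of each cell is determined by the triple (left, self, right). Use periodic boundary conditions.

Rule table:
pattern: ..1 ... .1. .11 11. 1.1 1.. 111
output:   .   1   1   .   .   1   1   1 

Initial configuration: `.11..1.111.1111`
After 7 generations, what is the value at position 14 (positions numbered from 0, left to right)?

1

generation 1: 1..1.11.1.1.11.
generation 2: 11.11..11111..1
generation 3: 1.1..1..111.1..
generation 4: 1111.11..1.111.
generation 5: .11.1..1.11.1.1
generation 6: 1..111.11..1111
generation 7: .1..1.1..1..111
position 14 holds 1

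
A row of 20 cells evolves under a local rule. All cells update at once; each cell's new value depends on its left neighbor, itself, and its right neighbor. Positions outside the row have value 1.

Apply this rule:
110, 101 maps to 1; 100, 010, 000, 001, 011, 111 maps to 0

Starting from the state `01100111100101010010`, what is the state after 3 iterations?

iteration 1: 10100000100010100001
iteration 2: 11000000000001000000
iteration 3: 01000000000000000000

01000000000000000000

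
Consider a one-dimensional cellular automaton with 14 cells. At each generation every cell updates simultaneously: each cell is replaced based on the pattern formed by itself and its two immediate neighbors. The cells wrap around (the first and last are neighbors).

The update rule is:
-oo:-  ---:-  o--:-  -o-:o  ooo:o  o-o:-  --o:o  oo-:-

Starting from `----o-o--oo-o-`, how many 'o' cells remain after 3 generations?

---oo-o-o---o-
--o---o-o--oo-
-oo--oo-o-o---
count of o: 6

6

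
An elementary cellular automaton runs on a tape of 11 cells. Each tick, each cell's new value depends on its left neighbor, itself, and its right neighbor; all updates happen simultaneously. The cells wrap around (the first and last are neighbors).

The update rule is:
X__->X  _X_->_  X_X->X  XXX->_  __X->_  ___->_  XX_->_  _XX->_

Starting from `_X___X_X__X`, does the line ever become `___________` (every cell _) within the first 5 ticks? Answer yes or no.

tick 1: X_X___X_X__
tick 2: _X_X___X_X_
tick 3: __X_X___X_X
tick 4: X__X_X___X_
tick 5: _X__X_X___X
tick 5 is _X__X_X___X, still not uniform _

no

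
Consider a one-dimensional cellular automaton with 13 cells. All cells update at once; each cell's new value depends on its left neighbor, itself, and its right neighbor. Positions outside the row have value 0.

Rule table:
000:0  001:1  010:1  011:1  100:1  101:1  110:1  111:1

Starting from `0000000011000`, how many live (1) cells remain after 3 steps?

step 1: 0000000111100
step 2: 0000001111110
step 3: 0000011111111
count of 1: 8

8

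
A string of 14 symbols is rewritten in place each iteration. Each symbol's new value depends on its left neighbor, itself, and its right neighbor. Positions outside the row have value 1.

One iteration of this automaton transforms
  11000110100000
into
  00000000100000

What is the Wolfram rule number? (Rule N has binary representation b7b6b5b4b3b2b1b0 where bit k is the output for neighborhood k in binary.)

position 0: 111 → 0  (bit 7 = 0)
position 1: 110 → 0  (bit 6 = 0)
position 7: 101 → 0  (bit 5 = 0)
position 2: 100 → 0  (bit 4 = 0)
position 5: 011 → 0  (bit 3 = 0)
position 8: 010 → 1  (bit 2 = 1)
position 4: 001 → 0  (bit 1 = 0)
position 3: 000 → 0  (bit 0 = 0)
bits b7..b0 = 00000100 = 4

4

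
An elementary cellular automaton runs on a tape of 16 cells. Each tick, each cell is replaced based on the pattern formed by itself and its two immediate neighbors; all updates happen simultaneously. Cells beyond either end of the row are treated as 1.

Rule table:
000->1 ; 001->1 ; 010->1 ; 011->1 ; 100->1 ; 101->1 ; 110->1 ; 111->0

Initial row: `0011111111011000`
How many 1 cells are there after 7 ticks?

10

1110000001111111
0011111111000000
1110000001111111  (repeats tick 1; period 2)
tick 7: 1110000001111111
count of 1: 10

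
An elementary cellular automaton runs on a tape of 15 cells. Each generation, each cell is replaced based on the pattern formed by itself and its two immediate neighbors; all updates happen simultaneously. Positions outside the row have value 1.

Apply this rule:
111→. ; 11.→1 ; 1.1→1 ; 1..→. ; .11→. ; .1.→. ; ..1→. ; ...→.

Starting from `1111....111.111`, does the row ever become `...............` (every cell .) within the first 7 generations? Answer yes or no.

yes

...1......11...
...........1...
...............
all cells are . at generation 3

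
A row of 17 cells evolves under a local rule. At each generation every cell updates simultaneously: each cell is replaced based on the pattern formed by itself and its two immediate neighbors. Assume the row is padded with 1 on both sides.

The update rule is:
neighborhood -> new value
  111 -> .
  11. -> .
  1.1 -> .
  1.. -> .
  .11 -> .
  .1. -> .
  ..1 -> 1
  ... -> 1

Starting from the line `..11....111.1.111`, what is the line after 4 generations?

.1...111.........
...11....11111111
.11...111........
....11....1111111

....11....1111111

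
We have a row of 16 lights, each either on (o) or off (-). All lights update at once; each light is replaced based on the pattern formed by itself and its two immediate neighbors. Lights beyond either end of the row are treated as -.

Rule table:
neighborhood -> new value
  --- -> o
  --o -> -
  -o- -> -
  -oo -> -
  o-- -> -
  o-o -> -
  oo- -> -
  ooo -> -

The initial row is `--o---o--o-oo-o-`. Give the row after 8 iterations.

--o---oooooooooo

iteration 1: o---o-----------
iteration 2: --o---oooooooooo
iteration 3: o---o-----------  (repeats iteration 1; period 2)
iteration 8: --o---oooooooooo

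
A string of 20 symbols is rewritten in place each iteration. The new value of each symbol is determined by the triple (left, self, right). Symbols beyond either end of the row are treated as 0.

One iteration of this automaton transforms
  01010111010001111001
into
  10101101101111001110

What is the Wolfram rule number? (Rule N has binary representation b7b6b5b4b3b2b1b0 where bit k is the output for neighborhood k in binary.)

position 6: 111 → 0  (bit 7 = 0)
position 7: 110 → 1  (bit 6 = 1)
position 2: 101 → 1  (bit 5 = 1)
position 10: 100 → 1  (bit 4 = 1)
position 5: 011 → 1  (bit 3 = 1)
position 1: 010 → 0  (bit 2 = 0)
position 0: 001 → 1  (bit 1 = 1)
position 11: 000 → 1  (bit 0 = 1)
bits b7..b0 = 01111011 = 123

123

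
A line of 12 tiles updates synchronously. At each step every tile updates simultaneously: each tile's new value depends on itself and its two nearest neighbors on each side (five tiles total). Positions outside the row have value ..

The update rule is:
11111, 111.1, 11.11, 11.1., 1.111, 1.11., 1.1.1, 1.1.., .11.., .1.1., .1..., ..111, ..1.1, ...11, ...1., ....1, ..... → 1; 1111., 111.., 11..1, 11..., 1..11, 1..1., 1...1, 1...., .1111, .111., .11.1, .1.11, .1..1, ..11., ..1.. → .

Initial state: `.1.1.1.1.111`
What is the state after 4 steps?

11111111.1..
1.1111.1111.
1.1..111....
111..1....11

111..1....11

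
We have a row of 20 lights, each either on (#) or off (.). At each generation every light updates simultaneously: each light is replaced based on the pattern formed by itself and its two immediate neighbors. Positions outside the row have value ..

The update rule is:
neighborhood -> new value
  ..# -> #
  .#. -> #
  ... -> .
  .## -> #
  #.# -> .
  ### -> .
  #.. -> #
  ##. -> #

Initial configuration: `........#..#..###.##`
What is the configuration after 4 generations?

....##..##..###.#.##

generation 1: .......########.#.##
generation 2: ......##......#.#.##
generation 3: .....####....##.#.##
generation 4: ....##..##..###.#.##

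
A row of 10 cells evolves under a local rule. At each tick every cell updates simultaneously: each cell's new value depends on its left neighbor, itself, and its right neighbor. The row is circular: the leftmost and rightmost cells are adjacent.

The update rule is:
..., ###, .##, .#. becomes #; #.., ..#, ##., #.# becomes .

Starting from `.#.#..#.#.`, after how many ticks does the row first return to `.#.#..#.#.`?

1

.#.#..#.#.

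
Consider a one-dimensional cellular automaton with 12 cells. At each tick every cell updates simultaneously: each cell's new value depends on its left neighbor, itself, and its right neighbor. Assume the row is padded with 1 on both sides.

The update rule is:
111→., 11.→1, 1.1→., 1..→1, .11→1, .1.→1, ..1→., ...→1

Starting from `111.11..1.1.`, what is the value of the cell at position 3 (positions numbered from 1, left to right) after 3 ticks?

tick 1: ..1.111.1.1.
tick 2: 1.1.1.1.1.1.
tick 3: 1.1.1.1.1.1.
position 3 holds 1

1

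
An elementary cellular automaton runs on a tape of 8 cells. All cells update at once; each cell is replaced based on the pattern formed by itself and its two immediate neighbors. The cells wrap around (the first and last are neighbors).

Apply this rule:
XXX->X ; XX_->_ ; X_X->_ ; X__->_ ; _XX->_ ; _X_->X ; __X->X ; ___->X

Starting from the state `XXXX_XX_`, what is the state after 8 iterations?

XXX__XX_

iteration 1: _XX_____
iteration 2: X___XXXX
iteration 3: __XX_XXX
iteration 4: _X____X_
iteration 5: XX_XXXX_
iteration 6: ____XX__
iteration 7: XXXX___X
iteration 8: XXX__XX_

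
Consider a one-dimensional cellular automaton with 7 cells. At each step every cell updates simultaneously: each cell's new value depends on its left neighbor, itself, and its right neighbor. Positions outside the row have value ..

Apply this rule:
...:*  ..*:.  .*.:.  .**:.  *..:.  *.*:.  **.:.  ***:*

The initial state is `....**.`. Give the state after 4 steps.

***....
.*..***
.....*.
****...

****...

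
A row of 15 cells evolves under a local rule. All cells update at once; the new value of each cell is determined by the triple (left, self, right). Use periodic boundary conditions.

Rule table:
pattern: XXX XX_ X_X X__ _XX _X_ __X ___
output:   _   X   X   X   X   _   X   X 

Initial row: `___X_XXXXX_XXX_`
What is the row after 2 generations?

XXX_XX___XXX_XX
__XXXXXXXX_XXX_

__XXXXXXXX_XXX_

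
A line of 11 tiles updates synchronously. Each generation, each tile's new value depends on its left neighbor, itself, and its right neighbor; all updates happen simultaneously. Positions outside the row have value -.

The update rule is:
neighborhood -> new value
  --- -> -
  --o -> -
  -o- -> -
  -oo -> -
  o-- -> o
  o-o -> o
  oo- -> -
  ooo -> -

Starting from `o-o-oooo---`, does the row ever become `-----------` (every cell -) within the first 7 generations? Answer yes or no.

no

generation 1: -o-o----o--
generation 2: --o-o----o-
generation 3: ---o-o----o
generation 4: ----o-o----
generation 5: -----o-o---
generation 6: ------o-o--
generation 7: -------o-o-
generation 7 is -------o-o-, still not uniform -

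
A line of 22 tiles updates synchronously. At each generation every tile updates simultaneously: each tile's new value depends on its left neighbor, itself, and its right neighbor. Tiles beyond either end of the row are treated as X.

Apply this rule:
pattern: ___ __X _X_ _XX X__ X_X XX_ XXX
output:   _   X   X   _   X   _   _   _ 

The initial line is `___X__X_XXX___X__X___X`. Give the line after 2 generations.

X_XXXXX____X_XXXXXX_X_
_______X__XX________X_

_______X__XX________X_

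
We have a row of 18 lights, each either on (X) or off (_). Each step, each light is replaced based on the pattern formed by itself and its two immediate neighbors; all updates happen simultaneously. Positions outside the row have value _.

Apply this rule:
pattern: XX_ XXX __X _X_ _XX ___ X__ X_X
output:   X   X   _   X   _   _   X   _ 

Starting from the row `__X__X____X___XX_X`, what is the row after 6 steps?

______XX__XX_X_X_X

__XX_XX___XX___X_X
___X__XX___XX__X_X
___XX__XX___XX_X_X
____XX__XX___X_X_X
_____XX__XX__X_X_X
______XX__XX_X_X_X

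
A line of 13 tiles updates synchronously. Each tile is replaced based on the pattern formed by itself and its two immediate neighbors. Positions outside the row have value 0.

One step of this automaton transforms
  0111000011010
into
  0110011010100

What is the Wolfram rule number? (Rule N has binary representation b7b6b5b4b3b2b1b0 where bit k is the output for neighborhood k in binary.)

169

position 2: 111 → 1  (bit 7 = 1)
position 3: 110 → 0  (bit 6 = 0)
position 10: 101 → 1  (bit 5 = 1)
position 4: 100 → 0  (bit 4 = 0)
position 1: 011 → 1  (bit 3 = 1)
position 11: 010 → 0  (bit 2 = 0)
position 0: 001 → 0  (bit 1 = 0)
position 5: 000 → 1  (bit 0 = 1)
bits b7..b0 = 10101001 = 169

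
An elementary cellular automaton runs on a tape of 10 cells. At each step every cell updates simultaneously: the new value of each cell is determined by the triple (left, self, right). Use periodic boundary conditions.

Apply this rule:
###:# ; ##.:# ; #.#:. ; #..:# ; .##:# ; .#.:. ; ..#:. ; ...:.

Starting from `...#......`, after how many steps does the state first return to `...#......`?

step 1: ....#.....
step 2: .....#....
step 3: ......#...
step 4: .......#..
step 5: ........#.
step 6: .........#
step 7: #.........
step 8: .#........
step 9: ..#.......
step 10: ...#......

10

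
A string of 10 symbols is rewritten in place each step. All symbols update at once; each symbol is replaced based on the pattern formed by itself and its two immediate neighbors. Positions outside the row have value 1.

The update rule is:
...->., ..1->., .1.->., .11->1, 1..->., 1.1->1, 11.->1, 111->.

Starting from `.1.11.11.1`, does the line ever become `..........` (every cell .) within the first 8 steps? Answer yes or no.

1.11111111
111.......
..1.......
..........
all cells are . at step 4

yes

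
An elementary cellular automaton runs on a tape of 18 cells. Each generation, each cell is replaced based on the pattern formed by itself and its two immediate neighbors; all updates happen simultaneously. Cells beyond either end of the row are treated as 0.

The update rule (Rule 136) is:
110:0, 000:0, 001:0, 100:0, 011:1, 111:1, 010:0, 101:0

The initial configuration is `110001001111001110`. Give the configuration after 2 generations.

000000001100001000

100000001110001100
000000001100001000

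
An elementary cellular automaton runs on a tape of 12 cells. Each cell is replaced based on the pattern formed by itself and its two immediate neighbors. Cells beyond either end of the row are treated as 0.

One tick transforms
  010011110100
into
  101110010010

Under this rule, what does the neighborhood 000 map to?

At position 11 the neighborhood is 000; the next row has 0 there.

0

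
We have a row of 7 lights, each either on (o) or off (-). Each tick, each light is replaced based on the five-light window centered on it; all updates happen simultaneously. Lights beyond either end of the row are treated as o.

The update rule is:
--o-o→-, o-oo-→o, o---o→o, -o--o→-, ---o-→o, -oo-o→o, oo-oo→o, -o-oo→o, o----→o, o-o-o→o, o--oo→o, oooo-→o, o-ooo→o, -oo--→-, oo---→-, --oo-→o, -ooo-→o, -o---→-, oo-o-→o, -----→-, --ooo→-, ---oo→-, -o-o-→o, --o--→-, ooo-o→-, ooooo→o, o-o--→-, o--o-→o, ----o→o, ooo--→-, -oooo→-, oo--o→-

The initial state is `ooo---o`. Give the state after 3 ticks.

oo--o--
o--o--o
--o--o-

--o--o-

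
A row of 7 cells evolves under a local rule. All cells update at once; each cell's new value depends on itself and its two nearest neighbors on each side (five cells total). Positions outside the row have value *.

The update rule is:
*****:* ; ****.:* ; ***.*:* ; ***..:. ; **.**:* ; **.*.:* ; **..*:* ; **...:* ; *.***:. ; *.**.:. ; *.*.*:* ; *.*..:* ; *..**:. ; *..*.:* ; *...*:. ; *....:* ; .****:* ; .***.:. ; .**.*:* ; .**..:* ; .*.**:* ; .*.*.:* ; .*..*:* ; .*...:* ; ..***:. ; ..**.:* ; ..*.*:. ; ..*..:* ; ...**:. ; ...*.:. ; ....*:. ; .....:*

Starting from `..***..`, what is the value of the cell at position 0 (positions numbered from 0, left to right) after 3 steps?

*

step 1: *....*.
step 2: .**...*
step 3: *.**...
position 0 holds *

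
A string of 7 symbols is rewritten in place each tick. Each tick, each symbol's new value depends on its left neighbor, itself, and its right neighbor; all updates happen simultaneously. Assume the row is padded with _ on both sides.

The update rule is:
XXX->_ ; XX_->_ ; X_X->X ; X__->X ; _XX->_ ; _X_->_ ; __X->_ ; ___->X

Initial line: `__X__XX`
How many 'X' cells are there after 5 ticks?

1

X__X___
_X__XXX
__X____
X__XXXX
_X_____
count of X: 1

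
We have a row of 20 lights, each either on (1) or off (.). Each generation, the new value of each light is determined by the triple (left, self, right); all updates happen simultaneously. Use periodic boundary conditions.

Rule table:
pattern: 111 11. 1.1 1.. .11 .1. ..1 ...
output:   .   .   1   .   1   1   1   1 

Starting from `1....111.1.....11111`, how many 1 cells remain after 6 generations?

10

..1111..11.11111....
111....11.11.....111
....1111.11..11111..
11111...11..11.....1
......111..11..11111
.111111...11..11....
count of 1: 10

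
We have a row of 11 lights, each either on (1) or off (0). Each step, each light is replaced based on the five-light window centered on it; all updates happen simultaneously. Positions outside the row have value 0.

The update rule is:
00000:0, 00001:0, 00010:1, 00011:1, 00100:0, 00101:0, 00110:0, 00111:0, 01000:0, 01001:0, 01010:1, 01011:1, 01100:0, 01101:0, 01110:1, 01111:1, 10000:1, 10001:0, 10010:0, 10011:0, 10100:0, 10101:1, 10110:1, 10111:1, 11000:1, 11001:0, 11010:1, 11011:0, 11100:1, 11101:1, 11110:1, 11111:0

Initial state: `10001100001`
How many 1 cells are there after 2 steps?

00010011010
00100000100
count of 1: 2

2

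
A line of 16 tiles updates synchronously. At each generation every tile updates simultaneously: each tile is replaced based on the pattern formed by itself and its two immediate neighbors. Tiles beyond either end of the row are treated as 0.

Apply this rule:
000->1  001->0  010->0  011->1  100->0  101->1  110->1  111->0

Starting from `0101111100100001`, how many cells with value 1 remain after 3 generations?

generation 1: 0011000100001100
generation 2: 1011010001101101
generation 3: 0111100101111110
count of 1: 11

11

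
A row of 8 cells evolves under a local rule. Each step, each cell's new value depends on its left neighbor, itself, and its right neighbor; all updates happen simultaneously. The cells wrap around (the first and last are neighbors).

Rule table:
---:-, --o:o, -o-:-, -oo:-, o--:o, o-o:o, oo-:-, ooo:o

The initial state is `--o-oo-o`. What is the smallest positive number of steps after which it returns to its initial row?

2

oo-o--o-
--o-oo-o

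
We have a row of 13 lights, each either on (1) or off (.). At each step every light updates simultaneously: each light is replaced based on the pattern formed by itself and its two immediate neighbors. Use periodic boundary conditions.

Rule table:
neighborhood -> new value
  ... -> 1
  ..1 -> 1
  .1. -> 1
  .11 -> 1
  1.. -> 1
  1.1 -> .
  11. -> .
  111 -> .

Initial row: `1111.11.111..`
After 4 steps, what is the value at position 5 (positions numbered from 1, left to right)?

1....1..1..11
.11111111111.
11..........1
..11111111111
position 5 holds 1

1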